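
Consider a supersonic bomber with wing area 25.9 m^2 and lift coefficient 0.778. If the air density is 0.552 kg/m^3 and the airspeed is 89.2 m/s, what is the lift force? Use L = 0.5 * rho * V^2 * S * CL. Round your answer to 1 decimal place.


Step 1: Calculate dynamic pressure q = 0.5 * 0.552 * 89.2^2 = 0.5 * 0.552 * 7956.64 = 2196.0326 Pa
Step 2: Multiply by wing area and lift coefficient: L = 2196.0326 * 25.9 * 0.778
Step 3: L = 56877.2454 * 0.778 = 44250.5 N

44250.5


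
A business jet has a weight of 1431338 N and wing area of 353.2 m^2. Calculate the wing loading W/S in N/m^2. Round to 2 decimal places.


Step 1: Wing loading = W / S = 1431338 / 353.2
Step 2: Wing loading = 4052.49 N/m^2

4052.49


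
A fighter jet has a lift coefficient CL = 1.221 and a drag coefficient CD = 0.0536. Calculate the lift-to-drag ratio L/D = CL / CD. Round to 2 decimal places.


Step 1: L/D = CL / CD = 1.221 / 0.0536
Step 2: L/D = 22.78

22.78


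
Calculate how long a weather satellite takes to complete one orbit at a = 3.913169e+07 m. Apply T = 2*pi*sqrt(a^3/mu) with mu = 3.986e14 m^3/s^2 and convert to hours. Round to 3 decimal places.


Step 1: a^3 / mu = 5.992193e+22 / 3.986e14 = 1.503310e+08
Step 2: sqrt(1.503310e+08) = 12260.9539 s
Step 3: T = 2*pi * 12260.9539 = 77037.85 s
Step 4: T in hours = 77037.85 / 3600 = 21.399 hours

21.399


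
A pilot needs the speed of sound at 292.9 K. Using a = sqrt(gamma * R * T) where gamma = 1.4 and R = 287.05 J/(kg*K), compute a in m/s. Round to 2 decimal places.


Step 1: gamma * R * T = 1.4 * 287.05 * 292.9 = 117707.723
Step 2: a = sqrt(117707.723) = 343.09 m/s

343.09


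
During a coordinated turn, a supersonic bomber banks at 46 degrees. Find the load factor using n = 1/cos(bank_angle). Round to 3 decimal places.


Step 1: Convert 46 degrees to radians = 0.802851
Step 2: cos(46 deg) = 0.694658
Step 3: n = 1 / 0.694658 = 1.440

1.440


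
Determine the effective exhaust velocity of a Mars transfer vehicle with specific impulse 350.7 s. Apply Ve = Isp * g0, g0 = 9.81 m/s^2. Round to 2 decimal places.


Step 1: Ve = Isp * g0 = 350.7 * 9.81
Step 2: Ve = 3440.37 m/s

3440.37


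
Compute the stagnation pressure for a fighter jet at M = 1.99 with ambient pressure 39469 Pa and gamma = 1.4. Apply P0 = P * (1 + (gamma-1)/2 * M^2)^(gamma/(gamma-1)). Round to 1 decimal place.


Step 1: (gamma-1)/2 * M^2 = 0.2 * 3.9601 = 0.79202
Step 2: 1 + 0.79202 = 1.79202
Step 3: Exponent gamma/(gamma-1) = 3.5
Step 4: P0 = 39469 * 1.79202^3.5 = 304057.8 Pa

304057.8


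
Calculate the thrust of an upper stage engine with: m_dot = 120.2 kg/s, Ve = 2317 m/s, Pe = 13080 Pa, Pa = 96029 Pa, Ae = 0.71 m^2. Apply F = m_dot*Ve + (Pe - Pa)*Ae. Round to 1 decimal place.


Step 1: Momentum thrust = m_dot * Ve = 120.2 * 2317 = 278503.4 N
Step 2: Pressure thrust = (Pe - Pa) * Ae = (13080 - 96029) * 0.71 = -58893.79 N
Step 3: Total thrust F = 278503.4 + -58893.79 = 219609.6 N

219609.6


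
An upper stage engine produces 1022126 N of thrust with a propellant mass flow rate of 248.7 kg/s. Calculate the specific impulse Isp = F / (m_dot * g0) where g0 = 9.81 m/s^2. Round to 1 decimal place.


Step 1: m_dot * g0 = 248.7 * 9.81 = 2439.75
Step 2: Isp = 1022126 / 2439.75 = 418.9 s

418.9


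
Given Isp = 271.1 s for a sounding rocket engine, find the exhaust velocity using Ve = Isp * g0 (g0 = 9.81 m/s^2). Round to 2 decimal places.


Step 1: Ve = Isp * g0 = 271.1 * 9.81
Step 2: Ve = 2659.49 m/s

2659.49


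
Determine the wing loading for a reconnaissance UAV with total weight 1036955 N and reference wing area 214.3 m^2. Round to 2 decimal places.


Step 1: Wing loading = W / S = 1036955 / 214.3
Step 2: Wing loading = 4838.80 N/m^2

4838.80


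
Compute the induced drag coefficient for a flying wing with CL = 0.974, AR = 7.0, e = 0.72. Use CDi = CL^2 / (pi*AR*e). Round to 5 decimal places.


Step 1: CL^2 = 0.974^2 = 0.948676
Step 2: pi * AR * e = 3.14159 * 7.0 * 0.72 = 15.833627
Step 3: CDi = 0.948676 / 15.833627 = 0.05992

0.05992


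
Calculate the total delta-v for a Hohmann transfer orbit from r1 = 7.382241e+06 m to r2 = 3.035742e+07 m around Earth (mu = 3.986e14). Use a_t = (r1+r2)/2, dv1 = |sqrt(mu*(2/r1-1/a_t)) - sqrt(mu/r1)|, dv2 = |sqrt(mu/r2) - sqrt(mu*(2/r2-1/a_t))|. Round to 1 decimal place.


Step 1: Transfer semi-major axis a_t = (7.382241e+06 + 3.035742e+07) / 2 = 1.886983e+07 m
Step 2: v1 (circular at r1) = sqrt(mu/r1) = 7348.09 m/s
Step 3: v_t1 = sqrt(mu*(2/r1 - 1/a_t)) = 9320.15 m/s
Step 4: dv1 = |9320.15 - 7348.09| = 1972.06 m/s
Step 5: v2 (circular at r2) = 3623.57 m/s, v_t2 = 2266.45 m/s
Step 6: dv2 = |3623.57 - 2266.45| = 1357.12 m/s
Step 7: Total delta-v = 1972.06 + 1357.12 = 3329.2 m/s

3329.2


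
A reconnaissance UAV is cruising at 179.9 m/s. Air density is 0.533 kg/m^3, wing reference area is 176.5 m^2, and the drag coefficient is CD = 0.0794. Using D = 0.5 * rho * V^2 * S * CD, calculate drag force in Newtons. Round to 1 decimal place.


Step 1: Dynamic pressure q = 0.5 * 0.533 * 179.9^2 = 8625.0087 Pa
Step 2: Drag D = q * S * CD = 8625.0087 * 176.5 * 0.0794
Step 3: D = 120871.7 N

120871.7


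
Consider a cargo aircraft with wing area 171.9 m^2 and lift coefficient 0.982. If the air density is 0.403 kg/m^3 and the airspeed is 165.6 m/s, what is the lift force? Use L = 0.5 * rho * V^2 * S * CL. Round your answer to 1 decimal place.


Step 1: Calculate dynamic pressure q = 0.5 * 0.403 * 165.6^2 = 0.5 * 0.403 * 27423.36 = 5525.807 Pa
Step 2: Multiply by wing area and lift coefficient: L = 5525.807 * 171.9 * 0.982
Step 3: L = 949886.2302 * 0.982 = 932788.3 N

932788.3


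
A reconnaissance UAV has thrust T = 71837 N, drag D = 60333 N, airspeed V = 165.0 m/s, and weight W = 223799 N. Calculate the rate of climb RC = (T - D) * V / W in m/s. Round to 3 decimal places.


Step 1: Excess thrust = T - D = 71837 - 60333 = 11504 N
Step 2: Excess power = 11504 * 165.0 = 1898160.0 W
Step 3: RC = 1898160.0 / 223799 = 8.482 m/s

8.482


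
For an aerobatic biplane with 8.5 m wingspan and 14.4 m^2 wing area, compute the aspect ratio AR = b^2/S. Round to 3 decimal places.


Step 1: b^2 = 8.5^2 = 72.25
Step 2: AR = 72.25 / 14.4 = 5.017

5.017


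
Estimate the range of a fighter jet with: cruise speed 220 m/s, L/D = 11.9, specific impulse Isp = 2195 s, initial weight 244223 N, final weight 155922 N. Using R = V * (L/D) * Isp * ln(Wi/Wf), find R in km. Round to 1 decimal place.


Step 1: Coefficient = V * (L/D) * Isp = 220 * 11.9 * 2195 = 5746510.0 m
Step 2: Wi/Wf = 244223 / 155922 = 1.566315
Step 3: ln(1.566315) = 0.448726
Step 4: R = 5746510.0 * 0.448726 = 2578607.6 m = 2578.6 km

2578.6


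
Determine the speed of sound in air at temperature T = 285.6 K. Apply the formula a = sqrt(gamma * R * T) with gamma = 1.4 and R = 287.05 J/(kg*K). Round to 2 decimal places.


Step 1: gamma * R * T = 1.4 * 287.05 * 285.6 = 114774.072
Step 2: a = sqrt(114774.072) = 338.78 m/s

338.78


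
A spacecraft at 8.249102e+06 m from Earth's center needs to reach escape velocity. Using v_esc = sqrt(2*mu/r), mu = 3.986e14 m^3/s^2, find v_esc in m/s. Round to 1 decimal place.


Step 1: 2*mu/r = 2 * 3.986e14 / 8.249102e+06 = 96640822.2374
Step 2: v_esc = sqrt(96640822.2374) = 9830.6 m/s

9830.6


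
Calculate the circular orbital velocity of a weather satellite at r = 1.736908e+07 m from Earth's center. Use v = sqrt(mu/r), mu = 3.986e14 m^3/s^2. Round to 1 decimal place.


Step 1: mu / r = 3.986e14 / 1.736908e+07 = 22948826.3051
Step 2: v = sqrt(22948826.3051) = 4790.5 m/s

4790.5


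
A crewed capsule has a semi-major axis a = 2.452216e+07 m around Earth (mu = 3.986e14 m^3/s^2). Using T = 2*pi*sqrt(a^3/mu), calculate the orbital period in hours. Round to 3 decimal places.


Step 1: a^3 / mu = 1.474607e+22 / 3.986e14 = 3.699465e+07
Step 2: sqrt(3.699465e+07) = 6082.3224 s
Step 3: T = 2*pi * 6082.3224 = 38216.36 s
Step 4: T in hours = 38216.36 / 3600 = 10.616 hours

10.616


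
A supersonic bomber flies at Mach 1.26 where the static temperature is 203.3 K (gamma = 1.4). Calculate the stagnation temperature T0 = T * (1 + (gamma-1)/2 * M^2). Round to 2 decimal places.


Step 1: (gamma-1)/2 = 0.2
Step 2: M^2 = 1.5876
Step 3: 1 + 0.2 * 1.5876 = 1.31752
Step 4: T0 = 203.3 * 1.31752 = 267.85 K

267.85


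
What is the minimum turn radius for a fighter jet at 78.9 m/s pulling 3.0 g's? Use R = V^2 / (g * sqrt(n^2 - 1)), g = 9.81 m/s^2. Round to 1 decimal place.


Step 1: V^2 = 78.9^2 = 6225.21
Step 2: n^2 - 1 = 3.0^2 - 1 = 8.0
Step 3: sqrt(8.0) = 2.828427
Step 4: R = 6225.21 / (9.81 * 2.828427) = 224.4 m

224.4


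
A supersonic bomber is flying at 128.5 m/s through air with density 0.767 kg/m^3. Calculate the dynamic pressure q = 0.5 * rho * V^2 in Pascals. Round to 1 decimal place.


Step 1: V^2 = 128.5^2 = 16512.25
Step 2: q = 0.5 * 0.767 * 16512.25
Step 3: q = 6332.4 Pa

6332.4


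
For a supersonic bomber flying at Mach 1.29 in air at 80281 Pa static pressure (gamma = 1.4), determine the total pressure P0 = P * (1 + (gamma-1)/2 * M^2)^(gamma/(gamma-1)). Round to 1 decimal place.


Step 1: (gamma-1)/2 * M^2 = 0.2 * 1.6641 = 0.33282
Step 2: 1 + 0.33282 = 1.33282
Step 3: Exponent gamma/(gamma-1) = 3.5
Step 4: P0 = 80281 * 1.33282^3.5 = 219438.6 Pa

219438.6


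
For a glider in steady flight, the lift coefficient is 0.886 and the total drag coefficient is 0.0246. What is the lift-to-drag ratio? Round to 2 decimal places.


Step 1: L/D = CL / CD = 0.886 / 0.0246
Step 2: L/D = 36.02

36.02


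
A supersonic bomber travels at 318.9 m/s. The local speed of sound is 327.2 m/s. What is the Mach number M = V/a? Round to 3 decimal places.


Step 1: M = V / a = 318.9 / 327.2
Step 2: M = 0.975

0.975


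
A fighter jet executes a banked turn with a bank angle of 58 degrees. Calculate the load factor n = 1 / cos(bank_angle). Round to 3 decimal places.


Step 1: Convert 58 degrees to radians = 1.012291
Step 2: cos(58 deg) = 0.529919
Step 3: n = 1 / 0.529919 = 1.887

1.887


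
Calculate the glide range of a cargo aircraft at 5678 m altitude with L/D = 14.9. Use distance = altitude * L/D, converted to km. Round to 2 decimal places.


Step 1: Glide distance = altitude * L/D = 5678 * 14.9 = 84602.2 m
Step 2: Convert to km: 84602.2 / 1000 = 84.60 km

84.60


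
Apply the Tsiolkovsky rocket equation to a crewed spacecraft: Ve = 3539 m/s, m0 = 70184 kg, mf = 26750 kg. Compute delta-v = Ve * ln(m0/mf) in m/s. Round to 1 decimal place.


Step 1: Mass ratio m0/mf = 70184 / 26750 = 2.623701
Step 2: ln(2.623701) = 0.964586
Step 3: delta-v = 3539 * 0.964586 = 3413.7 m/s

3413.7


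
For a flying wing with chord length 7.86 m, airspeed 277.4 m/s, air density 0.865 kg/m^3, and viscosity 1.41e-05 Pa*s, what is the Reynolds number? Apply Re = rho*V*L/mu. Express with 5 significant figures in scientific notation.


Step 1: Numerator = rho * V * L = 0.865 * 277.4 * 7.86 = 1886.01486
Step 2: Re = 1886.01486 / 1.41e-05
Step 3: Re = 1.3376e+08

1.3376e+08


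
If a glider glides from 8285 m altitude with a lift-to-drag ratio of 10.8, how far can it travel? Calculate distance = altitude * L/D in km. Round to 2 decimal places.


Step 1: Glide distance = altitude * L/D = 8285 * 10.8 = 89478.0 m
Step 2: Convert to km: 89478.0 / 1000 = 89.48 km

89.48


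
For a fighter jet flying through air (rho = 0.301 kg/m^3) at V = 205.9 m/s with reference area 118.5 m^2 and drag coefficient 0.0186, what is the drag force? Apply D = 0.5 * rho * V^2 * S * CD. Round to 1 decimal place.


Step 1: Dynamic pressure q = 0.5 * 0.301 * 205.9^2 = 6380.4189 Pa
Step 2: Drag D = q * S * CD = 6380.4189 * 118.5 * 0.0186
Step 3: D = 14063.1 N

14063.1


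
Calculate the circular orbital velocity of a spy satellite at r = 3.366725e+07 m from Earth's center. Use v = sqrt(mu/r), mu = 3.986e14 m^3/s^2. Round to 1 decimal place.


Step 1: mu / r = 3.986e14 / 3.366725e+07 = 11839398.8223
Step 2: v = sqrt(11839398.8223) = 3440.8 m/s

3440.8


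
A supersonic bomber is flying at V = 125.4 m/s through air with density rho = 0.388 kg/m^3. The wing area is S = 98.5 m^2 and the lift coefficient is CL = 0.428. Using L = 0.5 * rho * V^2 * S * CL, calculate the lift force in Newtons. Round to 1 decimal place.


Step 1: Calculate dynamic pressure q = 0.5 * 0.388 * 125.4^2 = 0.5 * 0.388 * 15725.16 = 3050.681 Pa
Step 2: Multiply by wing area and lift coefficient: L = 3050.681 * 98.5 * 0.428
Step 3: L = 300492.0824 * 0.428 = 128610.6 N

128610.6


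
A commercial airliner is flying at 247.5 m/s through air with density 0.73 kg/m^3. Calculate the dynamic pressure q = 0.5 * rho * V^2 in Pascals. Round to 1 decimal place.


Step 1: V^2 = 247.5^2 = 61256.25
Step 2: q = 0.5 * 0.73 * 61256.25
Step 3: q = 22358.5 Pa

22358.5


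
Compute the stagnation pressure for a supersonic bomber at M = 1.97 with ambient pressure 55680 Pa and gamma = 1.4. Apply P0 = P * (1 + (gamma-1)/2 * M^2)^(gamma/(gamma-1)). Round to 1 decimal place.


Step 1: (gamma-1)/2 * M^2 = 0.2 * 3.8809 = 0.77618
Step 2: 1 + 0.77618 = 1.77618
Step 3: Exponent gamma/(gamma-1) = 3.5
Step 4: P0 = 55680 * 1.77618^3.5 = 415818.3 Pa

415818.3


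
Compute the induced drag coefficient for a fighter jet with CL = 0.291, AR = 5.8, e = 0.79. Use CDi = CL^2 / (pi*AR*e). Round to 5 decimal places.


Step 1: CL^2 = 0.291^2 = 0.084681
Step 2: pi * AR * e = 3.14159 * 5.8 * 0.79 = 14.394778
Step 3: CDi = 0.084681 / 14.394778 = 0.00588

0.00588


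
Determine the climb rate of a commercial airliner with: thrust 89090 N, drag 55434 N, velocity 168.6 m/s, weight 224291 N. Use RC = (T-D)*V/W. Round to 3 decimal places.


Step 1: Excess thrust = T - D = 89090 - 55434 = 33656 N
Step 2: Excess power = 33656 * 168.6 = 5674401.6 W
Step 3: RC = 5674401.6 / 224291 = 25.299 m/s

25.299


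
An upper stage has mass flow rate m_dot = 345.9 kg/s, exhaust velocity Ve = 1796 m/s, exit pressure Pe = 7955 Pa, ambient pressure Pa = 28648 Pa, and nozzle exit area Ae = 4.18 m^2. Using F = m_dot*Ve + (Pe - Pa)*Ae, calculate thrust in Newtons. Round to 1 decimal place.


Step 1: Momentum thrust = m_dot * Ve = 345.9 * 1796 = 621236.4 N
Step 2: Pressure thrust = (Pe - Pa) * Ae = (7955 - 28648) * 4.18 = -86496.74 N
Step 3: Total thrust F = 621236.4 + -86496.74 = 534739.7 N

534739.7


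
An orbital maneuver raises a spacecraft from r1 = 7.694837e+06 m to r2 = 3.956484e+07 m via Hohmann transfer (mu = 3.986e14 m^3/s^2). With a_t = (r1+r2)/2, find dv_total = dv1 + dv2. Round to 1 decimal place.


Step 1: Transfer semi-major axis a_t = (7.694837e+06 + 3.956484e+07) / 2 = 2.362984e+07 m
Step 2: v1 (circular at r1) = sqrt(mu/r1) = 7197.29 m/s
Step 3: v_t1 = sqrt(mu*(2/r1 - 1/a_t)) = 9313.08 m/s
Step 4: dv1 = |9313.08 - 7197.29| = 2115.79 m/s
Step 5: v2 (circular at r2) = 3174.05 m/s, v_t2 = 1811.27 m/s
Step 6: dv2 = |3174.05 - 1811.27| = 1362.78 m/s
Step 7: Total delta-v = 2115.79 + 1362.78 = 3478.6 m/s

3478.6


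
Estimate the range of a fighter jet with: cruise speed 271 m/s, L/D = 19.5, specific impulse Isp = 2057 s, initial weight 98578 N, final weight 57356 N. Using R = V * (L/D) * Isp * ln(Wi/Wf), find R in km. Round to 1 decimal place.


Step 1: Coefficient = V * (L/D) * Isp = 271 * 19.5 * 2057 = 10870216.5 m
Step 2: Wi/Wf = 98578 / 57356 = 1.718704
Step 3: ln(1.718704) = 0.541571
Step 4: R = 10870216.5 * 0.541571 = 5886990.3 m = 5887.0 km

5887.0


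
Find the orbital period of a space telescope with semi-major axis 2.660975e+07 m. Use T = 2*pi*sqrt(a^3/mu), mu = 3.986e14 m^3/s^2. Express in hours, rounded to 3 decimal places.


Step 1: a^3 / mu = 1.884180e+22 / 3.986e14 = 4.726994e+07
Step 2: sqrt(4.726994e+07) = 6875.3141 s
Step 3: T = 2*pi * 6875.3141 = 43198.87 s
Step 4: T in hours = 43198.87 / 3600 = 12.000 hours

12.000


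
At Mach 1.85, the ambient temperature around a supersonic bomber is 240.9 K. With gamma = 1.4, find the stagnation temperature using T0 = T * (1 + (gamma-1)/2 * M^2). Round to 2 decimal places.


Step 1: (gamma-1)/2 = 0.2
Step 2: M^2 = 3.4225
Step 3: 1 + 0.2 * 3.4225 = 1.6845
Step 4: T0 = 240.9 * 1.6845 = 405.80 K

405.80


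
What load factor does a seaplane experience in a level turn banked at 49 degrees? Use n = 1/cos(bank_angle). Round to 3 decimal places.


Step 1: Convert 49 degrees to radians = 0.855211
Step 2: cos(49 deg) = 0.656059
Step 3: n = 1 / 0.656059 = 1.524

1.524


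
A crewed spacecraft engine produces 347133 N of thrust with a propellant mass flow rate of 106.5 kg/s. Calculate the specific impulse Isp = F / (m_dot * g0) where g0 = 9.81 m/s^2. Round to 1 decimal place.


Step 1: m_dot * g0 = 106.5 * 9.81 = 1044.77
Step 2: Isp = 347133 / 1044.77 = 332.3 s

332.3


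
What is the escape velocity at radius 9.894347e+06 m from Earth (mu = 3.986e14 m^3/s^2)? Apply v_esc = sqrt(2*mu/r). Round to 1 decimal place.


Step 1: 2*mu/r = 2 * 3.986e14 / 9.894347e+06 = 80571259.5283
Step 2: v_esc = sqrt(80571259.5283) = 8976.1 m/s

8976.1


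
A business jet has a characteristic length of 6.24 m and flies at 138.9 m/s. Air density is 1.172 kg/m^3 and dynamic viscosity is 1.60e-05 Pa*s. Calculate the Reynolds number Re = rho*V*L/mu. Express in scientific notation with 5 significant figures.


Step 1: Numerator = rho * V * L = 1.172 * 138.9 * 6.24 = 1015.814592
Step 2: Re = 1015.814592 / 1.60e-05
Step 3: Re = 6.3488e+07

6.3488e+07


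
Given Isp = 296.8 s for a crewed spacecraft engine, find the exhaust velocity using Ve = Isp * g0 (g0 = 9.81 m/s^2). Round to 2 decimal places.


Step 1: Ve = Isp * g0 = 296.8 * 9.81
Step 2: Ve = 2911.61 m/s

2911.61


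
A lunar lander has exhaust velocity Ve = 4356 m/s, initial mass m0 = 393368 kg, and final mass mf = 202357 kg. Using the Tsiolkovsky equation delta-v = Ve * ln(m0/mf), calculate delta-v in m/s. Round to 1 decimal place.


Step 1: Mass ratio m0/mf = 393368 / 202357 = 1.943931
Step 2: ln(1.943931) = 0.664712
Step 3: delta-v = 4356 * 0.664712 = 2895.5 m/s

2895.5


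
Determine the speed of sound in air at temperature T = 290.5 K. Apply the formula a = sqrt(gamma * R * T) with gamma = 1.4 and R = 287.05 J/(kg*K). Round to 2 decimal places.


Step 1: gamma * R * T = 1.4 * 287.05 * 290.5 = 116743.235
Step 2: a = sqrt(116743.235) = 341.68 m/s

341.68


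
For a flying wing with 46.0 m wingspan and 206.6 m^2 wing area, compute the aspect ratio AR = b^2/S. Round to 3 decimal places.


Step 1: b^2 = 46.0^2 = 2116.0
Step 2: AR = 2116.0 / 206.6 = 10.242

10.242


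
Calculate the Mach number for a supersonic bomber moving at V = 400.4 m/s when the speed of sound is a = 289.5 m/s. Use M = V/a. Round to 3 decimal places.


Step 1: M = V / a = 400.4 / 289.5
Step 2: M = 1.383

1.383


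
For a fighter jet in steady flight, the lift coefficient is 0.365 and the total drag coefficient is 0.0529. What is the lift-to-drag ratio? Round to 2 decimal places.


Step 1: L/D = CL / CD = 0.365 / 0.0529
Step 2: L/D = 6.90

6.90


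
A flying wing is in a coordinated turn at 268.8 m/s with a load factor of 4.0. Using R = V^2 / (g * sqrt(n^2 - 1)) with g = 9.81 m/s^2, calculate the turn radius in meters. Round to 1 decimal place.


Step 1: V^2 = 268.8^2 = 72253.44
Step 2: n^2 - 1 = 4.0^2 - 1 = 15.0
Step 3: sqrt(15.0) = 3.872983
Step 4: R = 72253.44 / (9.81 * 3.872983) = 1901.7 m

1901.7


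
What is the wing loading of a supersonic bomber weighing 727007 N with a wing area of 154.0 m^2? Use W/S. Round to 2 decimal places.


Step 1: Wing loading = W / S = 727007 / 154.0
Step 2: Wing loading = 4720.82 N/m^2

4720.82


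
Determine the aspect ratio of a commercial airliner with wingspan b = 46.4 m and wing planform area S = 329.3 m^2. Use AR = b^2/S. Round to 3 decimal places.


Step 1: b^2 = 46.4^2 = 2152.96
Step 2: AR = 2152.96 / 329.3 = 6.538

6.538


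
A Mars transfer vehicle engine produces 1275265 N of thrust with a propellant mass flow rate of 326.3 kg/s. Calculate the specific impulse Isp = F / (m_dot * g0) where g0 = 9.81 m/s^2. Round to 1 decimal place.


Step 1: m_dot * g0 = 326.3 * 9.81 = 3201.0
Step 2: Isp = 1275265 / 3201.0 = 398.4 s

398.4


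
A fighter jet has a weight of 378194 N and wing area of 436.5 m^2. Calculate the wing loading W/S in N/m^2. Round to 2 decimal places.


Step 1: Wing loading = W / S = 378194 / 436.5
Step 2: Wing loading = 866.42 N/m^2

866.42


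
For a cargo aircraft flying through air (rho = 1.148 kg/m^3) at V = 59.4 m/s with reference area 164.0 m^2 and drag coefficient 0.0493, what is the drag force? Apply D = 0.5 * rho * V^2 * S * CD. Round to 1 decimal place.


Step 1: Dynamic pressure q = 0.5 * 1.148 * 59.4^2 = 2025.2786 Pa
Step 2: Drag D = q * S * CD = 2025.2786 * 164.0 * 0.0493
Step 3: D = 16374.8 N

16374.8


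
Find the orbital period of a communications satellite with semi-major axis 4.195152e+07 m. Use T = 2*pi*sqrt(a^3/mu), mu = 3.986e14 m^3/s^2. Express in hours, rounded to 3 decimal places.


Step 1: a^3 / mu = 7.383174e+22 / 3.986e14 = 1.852276e+08
Step 2: sqrt(1.852276e+08) = 13609.8364 s
Step 3: T = 2*pi * 13609.8364 = 85513.12 s
Step 4: T in hours = 85513.12 / 3600 = 23.754 hours

23.754


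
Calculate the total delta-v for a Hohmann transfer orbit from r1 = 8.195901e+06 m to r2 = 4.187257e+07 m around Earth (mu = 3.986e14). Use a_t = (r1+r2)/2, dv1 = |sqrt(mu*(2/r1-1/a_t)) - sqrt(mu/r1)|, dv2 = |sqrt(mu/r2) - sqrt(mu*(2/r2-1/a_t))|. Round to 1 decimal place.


Step 1: Transfer semi-major axis a_t = (8.195901e+06 + 4.187257e+07) / 2 = 2.503424e+07 m
Step 2: v1 (circular at r1) = sqrt(mu/r1) = 6973.81 m/s
Step 3: v_t1 = sqrt(mu*(2/r1 - 1/a_t)) = 9019.2 m/s
Step 4: dv1 = |9019.2 - 6973.81| = 2045.39 m/s
Step 5: v2 (circular at r2) = 3085.35 m/s, v_t2 = 1765.37 m/s
Step 6: dv2 = |3085.35 - 1765.37| = 1319.98 m/s
Step 7: Total delta-v = 2045.39 + 1319.98 = 3365.4 m/s

3365.4


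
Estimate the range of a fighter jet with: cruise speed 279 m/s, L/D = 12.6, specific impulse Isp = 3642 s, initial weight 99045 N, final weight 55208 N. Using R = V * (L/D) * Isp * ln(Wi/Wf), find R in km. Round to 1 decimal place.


Step 1: Coefficient = V * (L/D) * Isp = 279 * 12.6 * 3642 = 12803086.8 m
Step 2: Wi/Wf = 99045 / 55208 = 1.794033
Step 3: ln(1.794033) = 0.584466
Step 4: R = 12803086.8 * 0.584466 = 7482974.3 m = 7483.0 km

7483.0


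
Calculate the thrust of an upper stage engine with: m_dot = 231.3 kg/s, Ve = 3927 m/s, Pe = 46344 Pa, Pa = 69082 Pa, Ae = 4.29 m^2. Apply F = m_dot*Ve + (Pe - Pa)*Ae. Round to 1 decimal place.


Step 1: Momentum thrust = m_dot * Ve = 231.3 * 3927 = 908315.1 N
Step 2: Pressure thrust = (Pe - Pa) * Ae = (46344 - 69082) * 4.29 = -97546.02 N
Step 3: Total thrust F = 908315.1 + -97546.02 = 810769.1 N

810769.1


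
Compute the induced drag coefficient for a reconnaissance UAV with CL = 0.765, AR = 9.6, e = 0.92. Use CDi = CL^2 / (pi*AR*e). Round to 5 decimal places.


Step 1: CL^2 = 0.765^2 = 0.585225
Step 2: pi * AR * e = 3.14159 * 9.6 * 0.92 = 27.746546
Step 3: CDi = 0.585225 / 27.746546 = 0.02109

0.02109


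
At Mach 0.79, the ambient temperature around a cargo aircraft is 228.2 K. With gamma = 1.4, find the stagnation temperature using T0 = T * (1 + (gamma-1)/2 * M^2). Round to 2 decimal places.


Step 1: (gamma-1)/2 = 0.2
Step 2: M^2 = 0.6241
Step 3: 1 + 0.2 * 0.6241 = 1.12482
Step 4: T0 = 228.2 * 1.12482 = 256.68 K

256.68


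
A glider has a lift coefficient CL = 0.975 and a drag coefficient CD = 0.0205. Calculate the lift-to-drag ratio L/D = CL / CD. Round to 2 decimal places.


Step 1: L/D = CL / CD = 0.975 / 0.0205
Step 2: L/D = 47.56

47.56


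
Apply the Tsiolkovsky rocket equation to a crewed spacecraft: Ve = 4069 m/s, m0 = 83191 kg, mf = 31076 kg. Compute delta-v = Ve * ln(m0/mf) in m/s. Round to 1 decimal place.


Step 1: Mass ratio m0/mf = 83191 / 31076 = 2.677018
Step 2: ln(2.677018) = 0.984703
Step 3: delta-v = 4069 * 0.984703 = 4006.8 m/s

4006.8


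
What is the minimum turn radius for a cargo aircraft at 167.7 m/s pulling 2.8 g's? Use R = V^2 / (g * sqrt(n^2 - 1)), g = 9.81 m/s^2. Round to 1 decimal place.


Step 1: V^2 = 167.7^2 = 28123.29
Step 2: n^2 - 1 = 2.8^2 - 1 = 6.84
Step 3: sqrt(6.84) = 2.615339
Step 4: R = 28123.29 / (9.81 * 2.615339) = 1096.1 m

1096.1


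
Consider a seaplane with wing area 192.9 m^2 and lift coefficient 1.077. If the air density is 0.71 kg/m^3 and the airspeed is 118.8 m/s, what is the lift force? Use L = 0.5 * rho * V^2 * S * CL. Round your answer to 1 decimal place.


Step 1: Calculate dynamic pressure q = 0.5 * 0.71 * 118.8^2 = 0.5 * 0.71 * 14113.44 = 5010.2712 Pa
Step 2: Multiply by wing area and lift coefficient: L = 5010.2712 * 192.9 * 1.077
Step 3: L = 966481.3145 * 1.077 = 1040900.4 N

1040900.4


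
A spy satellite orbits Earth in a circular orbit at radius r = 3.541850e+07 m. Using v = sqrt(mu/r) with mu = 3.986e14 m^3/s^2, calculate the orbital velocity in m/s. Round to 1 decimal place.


Step 1: mu / r = 3.986e14 / 3.541850e+07 = 11254005.675
Step 2: v = sqrt(11254005.675) = 3354.7 m/s

3354.7


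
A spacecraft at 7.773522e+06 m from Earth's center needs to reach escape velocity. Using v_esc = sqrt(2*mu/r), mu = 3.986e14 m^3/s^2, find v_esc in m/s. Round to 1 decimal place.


Step 1: 2*mu/r = 2 * 3.986e14 / 7.773522e+06 = 102553257.0693
Step 2: v_esc = sqrt(102553257.0693) = 10126.9 m/s

10126.9


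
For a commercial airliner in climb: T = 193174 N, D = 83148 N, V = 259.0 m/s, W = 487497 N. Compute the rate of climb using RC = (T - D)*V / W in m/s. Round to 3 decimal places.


Step 1: Excess thrust = T - D = 193174 - 83148 = 110026 N
Step 2: Excess power = 110026 * 259.0 = 28496734.0 W
Step 3: RC = 28496734.0 / 487497 = 58.455 m/s

58.455


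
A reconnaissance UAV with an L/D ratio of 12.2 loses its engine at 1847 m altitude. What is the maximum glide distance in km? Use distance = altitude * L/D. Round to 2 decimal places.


Step 1: Glide distance = altitude * L/D = 1847 * 12.2 = 22533.4 m
Step 2: Convert to km: 22533.4 / 1000 = 22.53 km

22.53


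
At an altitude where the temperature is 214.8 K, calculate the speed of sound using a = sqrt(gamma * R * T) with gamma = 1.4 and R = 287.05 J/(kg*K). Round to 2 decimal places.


Step 1: gamma * R * T = 1.4 * 287.05 * 214.8 = 86321.676
Step 2: a = sqrt(86321.676) = 293.81 m/s

293.81


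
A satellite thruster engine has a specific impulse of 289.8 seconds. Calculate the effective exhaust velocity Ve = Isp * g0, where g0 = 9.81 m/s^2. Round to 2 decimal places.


Step 1: Ve = Isp * g0 = 289.8 * 9.81
Step 2: Ve = 2842.94 m/s

2842.94


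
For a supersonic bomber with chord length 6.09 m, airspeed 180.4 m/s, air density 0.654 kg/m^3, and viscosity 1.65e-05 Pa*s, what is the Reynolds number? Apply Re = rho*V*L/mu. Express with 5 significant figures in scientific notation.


Step 1: Numerator = rho * V * L = 0.654 * 180.4 * 6.09 = 718.507944
Step 2: Re = 718.507944 / 1.65e-05
Step 3: Re = 4.3546e+07

4.3546e+07


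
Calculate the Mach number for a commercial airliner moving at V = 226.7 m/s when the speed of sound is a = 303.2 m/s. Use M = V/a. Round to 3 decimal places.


Step 1: M = V / a = 226.7 / 303.2
Step 2: M = 0.748

0.748


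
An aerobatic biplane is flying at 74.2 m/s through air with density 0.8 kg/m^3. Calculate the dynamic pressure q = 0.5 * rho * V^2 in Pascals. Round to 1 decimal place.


Step 1: V^2 = 74.2^2 = 5505.64
Step 2: q = 0.5 * 0.8 * 5505.64
Step 3: q = 2202.3 Pa

2202.3


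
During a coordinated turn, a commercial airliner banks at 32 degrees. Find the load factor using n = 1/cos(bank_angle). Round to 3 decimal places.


Step 1: Convert 32 degrees to radians = 0.558505
Step 2: cos(32 deg) = 0.848048
Step 3: n = 1 / 0.848048 = 1.179

1.179


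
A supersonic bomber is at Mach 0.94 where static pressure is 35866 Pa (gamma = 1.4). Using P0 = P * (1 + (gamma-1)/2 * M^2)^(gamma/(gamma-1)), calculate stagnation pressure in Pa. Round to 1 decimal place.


Step 1: (gamma-1)/2 * M^2 = 0.2 * 0.8836 = 0.17672
Step 2: 1 + 0.17672 = 1.17672
Step 3: Exponent gamma/(gamma-1) = 3.5
Step 4: P0 = 35866 * 1.17672^3.5 = 63392.7 Pa

63392.7


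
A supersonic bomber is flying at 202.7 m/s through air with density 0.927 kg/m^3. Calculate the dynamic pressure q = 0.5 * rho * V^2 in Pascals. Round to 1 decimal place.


Step 1: V^2 = 202.7^2 = 41087.29
Step 2: q = 0.5 * 0.927 * 41087.29
Step 3: q = 19044.0 Pa

19044.0


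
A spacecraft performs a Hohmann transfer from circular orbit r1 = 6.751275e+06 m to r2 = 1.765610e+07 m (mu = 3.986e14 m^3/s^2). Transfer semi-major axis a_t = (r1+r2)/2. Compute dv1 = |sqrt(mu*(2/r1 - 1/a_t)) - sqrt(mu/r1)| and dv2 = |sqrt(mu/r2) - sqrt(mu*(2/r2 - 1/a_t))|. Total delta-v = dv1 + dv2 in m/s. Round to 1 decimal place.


Step 1: Transfer semi-major axis a_t = (6.751275e+06 + 1.765610e+07) / 2 = 1.220369e+07 m
Step 2: v1 (circular at r1) = sqrt(mu/r1) = 7683.79 m/s
Step 3: v_t1 = sqrt(mu*(2/r1 - 1/a_t)) = 9242.25 m/s
Step 4: dv1 = |9242.25 - 7683.79| = 1558.45 m/s
Step 5: v2 (circular at r2) = 4751.4 m/s, v_t2 = 3534.02 m/s
Step 6: dv2 = |4751.4 - 3534.02| = 1217.38 m/s
Step 7: Total delta-v = 1558.45 + 1217.38 = 2775.8 m/s

2775.8


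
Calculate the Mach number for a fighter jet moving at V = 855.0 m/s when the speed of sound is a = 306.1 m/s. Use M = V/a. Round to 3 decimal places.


Step 1: M = V / a = 855.0 / 306.1
Step 2: M = 2.793

2.793


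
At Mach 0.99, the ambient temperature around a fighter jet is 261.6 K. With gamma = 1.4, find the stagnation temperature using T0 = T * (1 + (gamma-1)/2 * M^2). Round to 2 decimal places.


Step 1: (gamma-1)/2 = 0.2
Step 2: M^2 = 0.9801
Step 3: 1 + 0.2 * 0.9801 = 1.19602
Step 4: T0 = 261.6 * 1.19602 = 312.88 K

312.88


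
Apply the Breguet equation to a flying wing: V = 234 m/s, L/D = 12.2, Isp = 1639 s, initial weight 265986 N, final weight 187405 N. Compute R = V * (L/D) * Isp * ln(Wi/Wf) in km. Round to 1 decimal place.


Step 1: Coefficient = V * (L/D) * Isp = 234 * 12.2 * 1639 = 4679017.2 m
Step 2: Wi/Wf = 265986 / 187405 = 1.419311
Step 3: ln(1.419311) = 0.350172
Step 4: R = 4679017.2 * 0.350172 = 1638459.1 m = 1638.5 km

1638.5


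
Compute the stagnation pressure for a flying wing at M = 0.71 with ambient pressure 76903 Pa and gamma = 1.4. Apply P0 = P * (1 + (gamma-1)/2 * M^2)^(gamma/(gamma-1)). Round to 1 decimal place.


Step 1: (gamma-1)/2 * M^2 = 0.2 * 0.5041 = 0.10082
Step 2: 1 + 0.10082 = 1.10082
Step 3: Exponent gamma/(gamma-1) = 3.5
Step 4: P0 = 76903 * 1.10082^3.5 = 107634.2 Pa

107634.2


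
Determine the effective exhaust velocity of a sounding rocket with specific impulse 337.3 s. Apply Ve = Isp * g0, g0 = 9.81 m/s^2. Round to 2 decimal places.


Step 1: Ve = Isp * g0 = 337.3 * 9.81
Step 2: Ve = 3308.91 m/s

3308.91


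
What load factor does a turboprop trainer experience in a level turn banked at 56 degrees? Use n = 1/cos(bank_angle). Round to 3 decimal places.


Step 1: Convert 56 degrees to radians = 0.977384
Step 2: cos(56 deg) = 0.559193
Step 3: n = 1 / 0.559193 = 1.788

1.788


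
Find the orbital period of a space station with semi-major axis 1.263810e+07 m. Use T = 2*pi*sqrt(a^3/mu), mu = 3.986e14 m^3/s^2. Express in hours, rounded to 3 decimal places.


Step 1: a^3 / mu = 2.018577e+21 / 3.986e14 = 5.064168e+06
Step 2: sqrt(5.064168e+06) = 2250.3705 s
Step 3: T = 2*pi * 2250.3705 = 14139.5 s
Step 4: T in hours = 14139.5 / 3600 = 3.928 hours

3.928


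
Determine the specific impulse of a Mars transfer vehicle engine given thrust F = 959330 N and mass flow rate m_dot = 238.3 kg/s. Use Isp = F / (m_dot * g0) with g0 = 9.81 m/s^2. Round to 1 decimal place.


Step 1: m_dot * g0 = 238.3 * 9.81 = 2337.72
Step 2: Isp = 959330 / 2337.72 = 410.4 s

410.4


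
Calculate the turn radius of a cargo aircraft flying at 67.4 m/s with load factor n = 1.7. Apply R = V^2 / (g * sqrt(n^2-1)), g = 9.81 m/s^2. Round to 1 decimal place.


Step 1: V^2 = 67.4^2 = 4542.76
Step 2: n^2 - 1 = 1.7^2 - 1 = 1.89
Step 3: sqrt(1.89) = 1.374773
Step 4: R = 4542.76 / (9.81 * 1.374773) = 336.8 m

336.8


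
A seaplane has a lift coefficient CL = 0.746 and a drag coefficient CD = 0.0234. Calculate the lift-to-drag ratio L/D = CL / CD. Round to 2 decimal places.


Step 1: L/D = CL / CD = 0.746 / 0.0234
Step 2: L/D = 31.88

31.88


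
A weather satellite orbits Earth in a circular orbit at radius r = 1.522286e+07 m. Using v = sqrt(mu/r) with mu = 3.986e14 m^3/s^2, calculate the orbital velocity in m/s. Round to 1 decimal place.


Step 1: mu / r = 3.986e14 / 1.522286e+07 = 26184304.3948
Step 2: v = sqrt(26184304.3948) = 5117.1 m/s

5117.1


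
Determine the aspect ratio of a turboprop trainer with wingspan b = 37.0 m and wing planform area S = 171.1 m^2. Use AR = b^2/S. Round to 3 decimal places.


Step 1: b^2 = 37.0^2 = 1369.0
Step 2: AR = 1369.0 / 171.1 = 8.001

8.001


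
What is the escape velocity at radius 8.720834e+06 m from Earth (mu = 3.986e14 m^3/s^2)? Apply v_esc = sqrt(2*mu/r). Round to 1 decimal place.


Step 1: 2*mu/r = 2 * 3.986e14 / 8.720834e+06 = 91413275.3817
Step 2: v_esc = sqrt(91413275.3817) = 9561.0 m/s

9561.0


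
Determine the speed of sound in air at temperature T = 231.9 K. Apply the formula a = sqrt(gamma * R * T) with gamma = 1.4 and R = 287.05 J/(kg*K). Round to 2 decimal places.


Step 1: gamma * R * T = 1.4 * 287.05 * 231.9 = 93193.653
Step 2: a = sqrt(93193.653) = 305.28 m/s

305.28


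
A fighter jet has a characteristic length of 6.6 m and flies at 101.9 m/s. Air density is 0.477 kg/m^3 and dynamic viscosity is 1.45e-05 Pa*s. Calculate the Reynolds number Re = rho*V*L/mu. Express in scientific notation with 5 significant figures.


Step 1: Numerator = rho * V * L = 0.477 * 101.9 * 6.6 = 320.80158
Step 2: Re = 320.80158 / 1.45e-05
Step 3: Re = 2.2124e+07

2.2124e+07


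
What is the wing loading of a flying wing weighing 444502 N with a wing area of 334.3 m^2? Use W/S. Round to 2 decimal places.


Step 1: Wing loading = W / S = 444502 / 334.3
Step 2: Wing loading = 1329.65 N/m^2

1329.65


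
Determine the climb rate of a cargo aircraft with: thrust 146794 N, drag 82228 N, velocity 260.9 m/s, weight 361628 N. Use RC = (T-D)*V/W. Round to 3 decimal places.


Step 1: Excess thrust = T - D = 146794 - 82228 = 64566 N
Step 2: Excess power = 64566 * 260.9 = 16845269.4 W
Step 3: RC = 16845269.4 / 361628 = 46.582 m/s

46.582


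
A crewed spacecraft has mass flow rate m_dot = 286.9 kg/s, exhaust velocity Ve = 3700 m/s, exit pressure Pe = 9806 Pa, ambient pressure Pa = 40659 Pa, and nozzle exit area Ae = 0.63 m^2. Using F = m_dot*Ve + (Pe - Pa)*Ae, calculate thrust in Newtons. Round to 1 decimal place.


Step 1: Momentum thrust = m_dot * Ve = 286.9 * 3700 = 1061530.0 N
Step 2: Pressure thrust = (Pe - Pa) * Ae = (9806 - 40659) * 0.63 = -19437.39 N
Step 3: Total thrust F = 1061530.0 + -19437.39 = 1042092.6 N

1042092.6


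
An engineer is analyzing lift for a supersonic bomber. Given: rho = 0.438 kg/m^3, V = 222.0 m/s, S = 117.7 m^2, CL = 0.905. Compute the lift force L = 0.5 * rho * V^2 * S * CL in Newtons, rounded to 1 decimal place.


Step 1: Calculate dynamic pressure q = 0.5 * 0.438 * 222.0^2 = 0.5 * 0.438 * 49284.0 = 10793.196 Pa
Step 2: Multiply by wing area and lift coefficient: L = 10793.196 * 117.7 * 0.905
Step 3: L = 1270359.1692 * 0.905 = 1149675.0 N

1149675.0


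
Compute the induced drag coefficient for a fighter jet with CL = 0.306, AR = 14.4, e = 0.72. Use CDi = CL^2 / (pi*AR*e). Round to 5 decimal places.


Step 1: CL^2 = 0.306^2 = 0.093636
Step 2: pi * AR * e = 3.14159 * 14.4 * 0.72 = 32.572033
Step 3: CDi = 0.093636 / 32.572033 = 0.00287

0.00287


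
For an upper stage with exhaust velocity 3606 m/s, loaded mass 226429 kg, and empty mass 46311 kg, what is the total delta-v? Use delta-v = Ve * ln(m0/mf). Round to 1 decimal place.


Step 1: Mass ratio m0/mf = 226429 / 46311 = 4.889314
Step 2: ln(4.889314) = 1.587052
Step 3: delta-v = 3606 * 1.587052 = 5722.9 m/s

5722.9


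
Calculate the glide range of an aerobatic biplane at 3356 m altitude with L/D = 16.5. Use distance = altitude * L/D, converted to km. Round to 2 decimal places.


Step 1: Glide distance = altitude * L/D = 3356 * 16.5 = 55374.0 m
Step 2: Convert to km: 55374.0 / 1000 = 55.37 km

55.37


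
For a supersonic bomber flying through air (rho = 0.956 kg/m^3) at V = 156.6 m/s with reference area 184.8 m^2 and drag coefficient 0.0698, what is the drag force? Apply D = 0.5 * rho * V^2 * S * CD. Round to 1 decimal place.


Step 1: Dynamic pressure q = 0.5 * 0.956 * 156.6^2 = 11722.2617 Pa
Step 2: Drag D = q * S * CD = 11722.2617 * 184.8 * 0.0698
Step 3: D = 151205.9 N

151205.9


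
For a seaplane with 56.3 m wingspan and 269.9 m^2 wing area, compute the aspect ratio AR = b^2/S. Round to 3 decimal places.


Step 1: b^2 = 56.3^2 = 3169.69
Step 2: AR = 3169.69 / 269.9 = 11.744

11.744


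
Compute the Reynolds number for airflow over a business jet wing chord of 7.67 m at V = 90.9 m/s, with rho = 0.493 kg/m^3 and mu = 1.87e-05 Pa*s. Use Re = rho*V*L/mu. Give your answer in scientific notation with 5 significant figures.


Step 1: Numerator = rho * V * L = 0.493 * 90.9 * 7.67 = 343.721079
Step 2: Re = 343.721079 / 1.87e-05
Step 3: Re = 1.8381e+07

1.8381e+07


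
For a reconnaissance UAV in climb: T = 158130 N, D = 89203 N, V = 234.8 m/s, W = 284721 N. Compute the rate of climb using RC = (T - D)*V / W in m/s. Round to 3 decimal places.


Step 1: Excess thrust = T - D = 158130 - 89203 = 68927 N
Step 2: Excess power = 68927 * 234.8 = 16184059.6 W
Step 3: RC = 16184059.6 / 284721 = 56.842 m/s

56.842


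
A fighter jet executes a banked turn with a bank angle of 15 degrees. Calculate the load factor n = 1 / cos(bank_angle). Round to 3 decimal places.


Step 1: Convert 15 degrees to radians = 0.261799
Step 2: cos(15 deg) = 0.965926
Step 3: n = 1 / 0.965926 = 1.035

1.035


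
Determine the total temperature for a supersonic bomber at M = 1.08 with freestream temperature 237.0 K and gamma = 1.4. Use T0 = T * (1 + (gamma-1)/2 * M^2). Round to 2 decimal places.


Step 1: (gamma-1)/2 = 0.2
Step 2: M^2 = 1.1664
Step 3: 1 + 0.2 * 1.1664 = 1.23328
Step 4: T0 = 237.0 * 1.23328 = 292.29 K

292.29


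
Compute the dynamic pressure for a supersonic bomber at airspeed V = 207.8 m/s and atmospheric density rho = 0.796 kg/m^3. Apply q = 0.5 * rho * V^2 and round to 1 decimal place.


Step 1: V^2 = 207.8^2 = 43180.84
Step 2: q = 0.5 * 0.796 * 43180.84
Step 3: q = 17186.0 Pa

17186.0


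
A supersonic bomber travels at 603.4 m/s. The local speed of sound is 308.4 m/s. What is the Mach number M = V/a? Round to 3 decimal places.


Step 1: M = V / a = 603.4 / 308.4
Step 2: M = 1.957

1.957


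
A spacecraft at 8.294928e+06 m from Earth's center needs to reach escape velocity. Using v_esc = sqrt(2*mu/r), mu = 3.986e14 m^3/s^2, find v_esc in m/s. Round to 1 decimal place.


Step 1: 2*mu/r = 2 * 3.986e14 / 8.294928e+06 = 96106922.206
Step 2: v_esc = sqrt(96106922.206) = 9803.4 m/s

9803.4


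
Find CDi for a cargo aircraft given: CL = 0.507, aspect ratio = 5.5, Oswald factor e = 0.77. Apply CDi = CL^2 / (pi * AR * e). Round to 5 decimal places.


Step 1: CL^2 = 0.507^2 = 0.257049
Step 2: pi * AR * e = 3.14159 * 5.5 * 0.77 = 13.304645
Step 3: CDi = 0.257049 / 13.304645 = 0.01932

0.01932


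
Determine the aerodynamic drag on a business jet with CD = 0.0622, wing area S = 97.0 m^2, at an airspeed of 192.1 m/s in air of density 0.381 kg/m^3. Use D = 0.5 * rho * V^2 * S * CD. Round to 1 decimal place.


Step 1: Dynamic pressure q = 0.5 * 0.381 * 192.1^2 = 7029.9091 Pa
Step 2: Drag D = q * S * CD = 7029.9091 * 97.0 * 0.0622
Step 3: D = 42414.3 N

42414.3


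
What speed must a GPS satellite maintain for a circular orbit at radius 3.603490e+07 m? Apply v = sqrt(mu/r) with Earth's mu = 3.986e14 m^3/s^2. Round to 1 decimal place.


Step 1: mu / r = 3.986e14 / 3.603490e+07 = 11061498.7137
Step 2: v = sqrt(11061498.7137) = 3325.9 m/s

3325.9
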